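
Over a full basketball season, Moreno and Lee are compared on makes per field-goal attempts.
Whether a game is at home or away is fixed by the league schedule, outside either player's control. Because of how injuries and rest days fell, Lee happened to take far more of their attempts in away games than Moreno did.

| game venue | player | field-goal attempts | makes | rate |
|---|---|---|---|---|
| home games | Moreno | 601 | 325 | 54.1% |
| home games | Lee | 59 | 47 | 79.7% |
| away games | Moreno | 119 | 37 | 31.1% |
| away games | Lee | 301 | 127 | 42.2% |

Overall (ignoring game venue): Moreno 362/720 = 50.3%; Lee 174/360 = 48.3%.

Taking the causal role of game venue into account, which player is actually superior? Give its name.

Lee

Here game venue is a common cause — it drives both which player a case falls under and the outcome. The crude comparison mixes populations; the stratum-specific rates are the causally relevant ones.
Within each level — home games: 54.1% vs 79.7%; away games: 31.1% vs 42.2% — Lee is higher every time.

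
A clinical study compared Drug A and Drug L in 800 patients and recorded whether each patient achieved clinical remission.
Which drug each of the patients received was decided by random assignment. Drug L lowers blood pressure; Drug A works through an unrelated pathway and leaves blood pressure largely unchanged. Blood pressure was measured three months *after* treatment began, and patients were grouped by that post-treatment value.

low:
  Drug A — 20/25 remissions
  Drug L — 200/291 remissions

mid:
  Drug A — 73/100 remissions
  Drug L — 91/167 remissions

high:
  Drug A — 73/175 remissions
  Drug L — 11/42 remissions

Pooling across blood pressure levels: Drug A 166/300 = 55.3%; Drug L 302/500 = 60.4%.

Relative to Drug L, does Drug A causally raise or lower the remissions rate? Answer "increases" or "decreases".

decreases

Blood pressure is recorded after the drug and is itself shifted by it — it sits on the causal path from drug to outcome. Conditioning on a mediator would strip out part of the effect we want; the pooled comparison gives the total causal effect.
Pooled: Drug A 55.3% vs Drug L 60.4%; Drug L is higher overall.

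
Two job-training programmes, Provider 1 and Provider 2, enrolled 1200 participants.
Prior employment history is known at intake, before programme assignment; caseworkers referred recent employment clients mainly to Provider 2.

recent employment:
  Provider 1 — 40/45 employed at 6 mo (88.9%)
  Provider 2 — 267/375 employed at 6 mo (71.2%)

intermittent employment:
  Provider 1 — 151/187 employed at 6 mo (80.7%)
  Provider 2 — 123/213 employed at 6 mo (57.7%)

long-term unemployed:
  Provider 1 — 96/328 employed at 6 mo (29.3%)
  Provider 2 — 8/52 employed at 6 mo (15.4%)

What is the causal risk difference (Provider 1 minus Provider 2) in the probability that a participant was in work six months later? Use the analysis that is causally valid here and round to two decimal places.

+0.18

Provider 1 is higher inside every prior employment history stratum but Provider 2 is higher in aggregate. Whether to stratify depends on how prior employment history relates to the programme.
The imbalance in prior employment history arose from how participants were allocated, not from anything the programme did; and prior employment history independently affects the outcome. The pooled gap is confounded — condition on prior employment history.
Adjusting over the population distribution of prior employment history: 0.350·(0.889−0.712) + 0.333·(0.807−0.577) + 0.317·(0.293−0.154) = +0.183.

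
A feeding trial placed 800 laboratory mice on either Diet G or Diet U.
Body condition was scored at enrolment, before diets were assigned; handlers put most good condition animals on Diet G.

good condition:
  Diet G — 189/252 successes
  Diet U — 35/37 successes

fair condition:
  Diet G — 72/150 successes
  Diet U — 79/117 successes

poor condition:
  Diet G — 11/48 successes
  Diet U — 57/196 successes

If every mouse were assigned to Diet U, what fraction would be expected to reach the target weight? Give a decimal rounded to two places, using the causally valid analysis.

0.66

Starting body condition differs across diets for reasons unrelated to any effect of the diet itself, and it separately predicts the outcome — a classic confounder. We must compare within starting body condition levels.
Standardising Diet U to the population starting body condition mix: 0.361·35/37 + 0.334·79/117 + 0.305·57/196 = 0.656.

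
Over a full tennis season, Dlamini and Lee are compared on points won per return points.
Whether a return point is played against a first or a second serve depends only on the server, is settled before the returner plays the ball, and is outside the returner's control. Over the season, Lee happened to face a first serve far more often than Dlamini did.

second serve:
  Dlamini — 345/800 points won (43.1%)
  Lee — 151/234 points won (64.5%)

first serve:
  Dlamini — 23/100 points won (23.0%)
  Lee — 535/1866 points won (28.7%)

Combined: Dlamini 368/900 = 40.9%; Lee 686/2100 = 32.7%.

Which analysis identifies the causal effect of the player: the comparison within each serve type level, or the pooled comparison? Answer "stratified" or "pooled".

stratified

The stratified and pooled comparisons disagree (Lee wins within each serve type; Dlamini wins overall), so the answer turns on the causal role of serve type.
The imbalance in serve type arose from how return points were allocated, not from anything the player did; and serve type independently affects the outcome. The pooled gap is confounded — condition on serve type.
Within each level — second serve: 43.1% vs 64.5%; first serve: 23.0% vs 28.7% — Lee is higher every time.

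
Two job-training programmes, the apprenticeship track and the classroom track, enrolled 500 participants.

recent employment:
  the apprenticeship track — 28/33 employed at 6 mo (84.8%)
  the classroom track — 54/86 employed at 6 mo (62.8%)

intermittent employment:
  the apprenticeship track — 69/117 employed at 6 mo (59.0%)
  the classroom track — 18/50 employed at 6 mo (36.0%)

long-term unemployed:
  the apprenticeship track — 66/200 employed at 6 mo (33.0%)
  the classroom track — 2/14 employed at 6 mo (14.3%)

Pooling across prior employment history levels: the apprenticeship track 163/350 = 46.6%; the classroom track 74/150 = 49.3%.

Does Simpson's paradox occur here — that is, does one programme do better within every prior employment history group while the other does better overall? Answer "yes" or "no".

yes

Within each prior employment history level (recent employment 84.8% vs 62.8%; intermittent employment 59.0% vs 36.0%; long-term unemployed 33.0% vs 14.3%), the apprenticeship track has the higher rate every time. Pooled: 46.6% vs 49.3% — the classroom track has the higher rate overall. The two comparisons disagree.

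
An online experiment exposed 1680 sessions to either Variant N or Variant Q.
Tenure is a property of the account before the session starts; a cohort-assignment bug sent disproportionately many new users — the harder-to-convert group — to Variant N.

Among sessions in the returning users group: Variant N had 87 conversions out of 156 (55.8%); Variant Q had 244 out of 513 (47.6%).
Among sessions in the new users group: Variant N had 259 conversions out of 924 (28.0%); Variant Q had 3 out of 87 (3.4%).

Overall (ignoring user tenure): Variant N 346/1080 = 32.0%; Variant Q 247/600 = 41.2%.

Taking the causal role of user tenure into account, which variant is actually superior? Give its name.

Within every user tenure level Variant N has the higher rate, yet pooled Variant Q does — Simpson's reversal.
User tenure is set before the variant has any effect — it is not caused by the variant — and it independently drives the outcome. That makes it a confounder, so the causal comparison is within user tenure levels.
Within each level — returning users: 55.8% vs 47.6%; new users: 28.0% vs 3.4% — Variant N is higher every time.

Variant N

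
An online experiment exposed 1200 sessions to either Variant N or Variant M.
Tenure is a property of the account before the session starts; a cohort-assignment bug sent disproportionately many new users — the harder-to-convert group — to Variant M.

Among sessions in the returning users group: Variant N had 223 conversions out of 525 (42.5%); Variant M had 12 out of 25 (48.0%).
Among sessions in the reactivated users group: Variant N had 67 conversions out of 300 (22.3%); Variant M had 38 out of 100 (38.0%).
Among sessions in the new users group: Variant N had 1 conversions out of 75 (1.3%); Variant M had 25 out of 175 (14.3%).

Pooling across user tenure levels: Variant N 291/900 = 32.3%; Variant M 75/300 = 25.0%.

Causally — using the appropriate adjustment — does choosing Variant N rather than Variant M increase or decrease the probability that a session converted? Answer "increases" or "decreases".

decreases

The stratified and pooled comparisons disagree (Variant M wins within each user tenure; Variant N wins overall), so the answer turns on the causal role of user tenure.
Here user tenure is a common cause — it drives both which variant a case falls under and the outcome. The crude comparison mixes populations; the stratum-specific rates are the causally relevant ones.
Within each level — returning users: 42.5% vs 48.0%; reactivated users: 22.3% vs 38.0%; new users: 1.3% vs 14.3% — Variant M is higher every time.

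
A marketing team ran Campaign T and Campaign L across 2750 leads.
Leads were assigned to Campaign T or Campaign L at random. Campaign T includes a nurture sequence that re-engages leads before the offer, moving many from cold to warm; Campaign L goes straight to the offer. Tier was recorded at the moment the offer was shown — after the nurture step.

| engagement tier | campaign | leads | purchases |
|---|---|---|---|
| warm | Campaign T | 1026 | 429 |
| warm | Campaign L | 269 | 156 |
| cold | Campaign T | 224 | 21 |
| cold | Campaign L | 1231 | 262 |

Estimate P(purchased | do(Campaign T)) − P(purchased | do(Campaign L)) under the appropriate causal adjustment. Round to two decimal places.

+0.08

The stratified and pooled comparisons disagree (Campaign L wins within each engagement tier; Campaign T wins overall), so the answer turns on the causal role of engagement tier.
Engagement tier is recorded after the campaign and is itself shifted by it — it sits on the causal path from campaign to outcome. Conditioning on a mediator would strip out part of the effect we want; the pooled comparison gives the total causal effect.
The causal difference is the pooled difference: 0.360 − 0.279 = +0.081.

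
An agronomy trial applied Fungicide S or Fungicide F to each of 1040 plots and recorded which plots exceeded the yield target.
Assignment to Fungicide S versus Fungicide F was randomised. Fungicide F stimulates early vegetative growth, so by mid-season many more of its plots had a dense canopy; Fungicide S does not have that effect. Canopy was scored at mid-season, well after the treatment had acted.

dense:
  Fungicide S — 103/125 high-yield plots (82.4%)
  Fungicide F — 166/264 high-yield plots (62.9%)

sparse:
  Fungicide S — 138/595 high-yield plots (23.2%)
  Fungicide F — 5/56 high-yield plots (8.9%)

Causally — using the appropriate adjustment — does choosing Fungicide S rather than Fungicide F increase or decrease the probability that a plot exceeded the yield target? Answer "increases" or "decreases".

decreases

Fungicide S is higher inside every mid-season canopy stratum but Fungicide F is higher in aggregate. Whether to stratify depends on how mid-season canopy relates to the fungicide.
Mid-season canopy lies on the pathway fungicide → mid-season canopy → outcome, so adjusting for it blocks the indirect effect. For the total causal effect of fungicide, use the unadjusted pooled rates.
Pooled: Fungicide S 33.5% vs Fungicide F 53.4%; Fungicide F is higher overall.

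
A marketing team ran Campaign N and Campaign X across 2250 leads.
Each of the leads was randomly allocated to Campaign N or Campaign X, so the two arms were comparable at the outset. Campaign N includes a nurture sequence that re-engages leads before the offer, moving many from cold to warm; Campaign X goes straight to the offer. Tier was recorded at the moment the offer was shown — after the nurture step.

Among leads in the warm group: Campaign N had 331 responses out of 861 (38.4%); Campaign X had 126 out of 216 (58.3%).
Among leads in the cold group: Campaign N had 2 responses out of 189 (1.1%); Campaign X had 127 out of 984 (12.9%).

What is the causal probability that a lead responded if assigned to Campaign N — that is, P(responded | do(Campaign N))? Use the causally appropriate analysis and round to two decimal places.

Because the campaign influences engagement tier, engagement tier is a post-treatment mediator, not a confounder. Stratifying on it would bias the estimate; the causal effect is the crude pooled difference.
So P(outcome | do(Campaign N)) is just the pooled rate for Campaign N: 333/1050 = 0.317.

0.32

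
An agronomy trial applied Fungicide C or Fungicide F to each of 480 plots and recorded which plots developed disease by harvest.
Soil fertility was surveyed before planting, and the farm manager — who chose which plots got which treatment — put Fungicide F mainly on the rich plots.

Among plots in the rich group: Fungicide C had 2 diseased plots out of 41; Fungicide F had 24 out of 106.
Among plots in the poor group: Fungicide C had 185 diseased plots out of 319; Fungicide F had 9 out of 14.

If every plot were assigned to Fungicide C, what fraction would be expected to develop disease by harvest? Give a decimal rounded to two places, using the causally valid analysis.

The stratified and pooled comparisons disagree (Fungicide C wins within each soil fertility; Fungicide F wins overall), so the answer turns on the causal role of soil fertility.
Soil fertility is set before the fungicide has any effect — it is not caused by the fungicide — and it independently drives the outcome. That makes it a confounder, so the causal comparison is within soil fertility levels.
Standardising Fungicide C to the population soil fertility mix: 0.306·2/41 + 0.694·185/319 = 0.417.

0.42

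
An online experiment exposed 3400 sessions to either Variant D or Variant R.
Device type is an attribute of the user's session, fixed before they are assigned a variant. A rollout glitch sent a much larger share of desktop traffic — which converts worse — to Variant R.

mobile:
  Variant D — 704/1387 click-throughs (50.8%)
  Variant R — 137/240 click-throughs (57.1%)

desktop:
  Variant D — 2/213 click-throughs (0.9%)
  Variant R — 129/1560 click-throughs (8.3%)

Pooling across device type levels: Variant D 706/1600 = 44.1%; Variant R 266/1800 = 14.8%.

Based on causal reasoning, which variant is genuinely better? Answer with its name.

The device type-specific comparison favours Variant R throughout, but the pooled figures favour Variant D. The question is whether to condition on device type.
Device type differs across variants for reasons unrelated to any effect of the variant itself, and it separately predicts the outcome — a classic confounder. We must compare within device type levels.
Within each level — mobile: 50.8% vs 57.1%; desktop: 0.9% vs 8.3% — Variant R is higher every time.

Variant R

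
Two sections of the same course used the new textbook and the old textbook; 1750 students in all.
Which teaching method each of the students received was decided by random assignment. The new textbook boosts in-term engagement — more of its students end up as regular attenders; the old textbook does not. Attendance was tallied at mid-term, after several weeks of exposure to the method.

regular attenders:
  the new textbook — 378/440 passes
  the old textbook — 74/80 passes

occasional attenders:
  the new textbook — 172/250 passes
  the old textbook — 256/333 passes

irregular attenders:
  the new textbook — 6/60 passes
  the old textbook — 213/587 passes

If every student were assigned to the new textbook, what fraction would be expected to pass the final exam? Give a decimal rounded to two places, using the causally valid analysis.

0.74

Mid-term attendance lies on the pathway teaching method → mid-term attendance → outcome, so adjusting for it blocks the indirect effect. For the total causal effect of teaching method, use the unadjusted pooled rates.
So P(outcome | do(the new textbook)) is just the pooled rate for the new textbook: 556/750 = 0.741.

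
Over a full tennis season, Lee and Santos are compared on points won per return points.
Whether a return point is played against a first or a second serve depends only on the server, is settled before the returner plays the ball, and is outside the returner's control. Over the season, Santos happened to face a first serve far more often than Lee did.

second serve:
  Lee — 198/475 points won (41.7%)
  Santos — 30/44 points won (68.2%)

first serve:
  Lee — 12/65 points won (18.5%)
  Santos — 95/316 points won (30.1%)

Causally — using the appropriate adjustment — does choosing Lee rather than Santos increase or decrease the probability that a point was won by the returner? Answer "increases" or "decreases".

decreases

Since serve type is a pre-existing factor (not a product of the player) and it affects the outcome on its own, it is a confounder. The stratified rates, not the pooled rate, identify the causal effect.
Within each level — second serve: 41.7% vs 68.2%; first serve: 18.5% vs 30.1% — Santos is higher every time.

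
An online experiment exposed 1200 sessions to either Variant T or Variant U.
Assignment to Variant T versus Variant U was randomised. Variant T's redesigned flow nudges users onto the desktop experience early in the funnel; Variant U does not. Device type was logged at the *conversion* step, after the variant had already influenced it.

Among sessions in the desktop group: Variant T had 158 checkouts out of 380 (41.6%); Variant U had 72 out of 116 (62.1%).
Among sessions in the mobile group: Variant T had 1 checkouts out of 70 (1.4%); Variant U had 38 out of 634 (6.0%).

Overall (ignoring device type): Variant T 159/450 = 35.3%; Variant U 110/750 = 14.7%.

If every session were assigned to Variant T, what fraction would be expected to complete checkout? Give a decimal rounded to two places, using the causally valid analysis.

0.35

Because the variant influences device type, device type is a post-treatment mediator, not a confounder. Stratifying on it would bias the estimate; the causal effect is the crude pooled difference.
So P(outcome | do(Variant T)) is just the pooled rate for Variant T: 159/450 = 0.353.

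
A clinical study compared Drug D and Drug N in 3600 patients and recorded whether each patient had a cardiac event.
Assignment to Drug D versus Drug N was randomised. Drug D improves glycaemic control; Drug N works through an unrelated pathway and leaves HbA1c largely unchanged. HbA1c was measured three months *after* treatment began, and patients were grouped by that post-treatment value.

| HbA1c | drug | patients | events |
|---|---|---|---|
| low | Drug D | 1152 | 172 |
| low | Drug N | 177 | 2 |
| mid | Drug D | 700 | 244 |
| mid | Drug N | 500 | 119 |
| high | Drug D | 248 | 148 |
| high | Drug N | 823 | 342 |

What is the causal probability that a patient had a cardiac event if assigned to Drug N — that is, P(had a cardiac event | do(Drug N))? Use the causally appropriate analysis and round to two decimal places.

The stratified and pooled comparisons disagree (Drug N wins within each HbA1c; Drug D wins overall), so the answer turns on the causal role of HbA1c.
HbA1c here is a post-treatment variable shaped by the drug; conditioning on it would introduce bias rather than remove it. The overall comparison is the causal one.
So P(outcome | do(Drug N)) is just the pooled rate for Drug N: 463/1500 = 0.309.

0.31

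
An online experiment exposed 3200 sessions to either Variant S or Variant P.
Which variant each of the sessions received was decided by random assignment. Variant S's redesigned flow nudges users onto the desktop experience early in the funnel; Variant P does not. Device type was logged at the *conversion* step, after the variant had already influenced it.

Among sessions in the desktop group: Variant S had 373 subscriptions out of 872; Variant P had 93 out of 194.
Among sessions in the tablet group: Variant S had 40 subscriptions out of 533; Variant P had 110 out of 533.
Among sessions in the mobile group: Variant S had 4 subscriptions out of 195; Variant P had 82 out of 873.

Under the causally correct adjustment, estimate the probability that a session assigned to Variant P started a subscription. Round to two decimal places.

0.18

Device type here is a post-treatment variable shaped by the variant; conditioning on it would introduce bias rather than remove it. The overall comparison is the causal one.
So P(outcome | do(Variant P)) is just the pooled rate for Variant P: 285/1600 = 0.178.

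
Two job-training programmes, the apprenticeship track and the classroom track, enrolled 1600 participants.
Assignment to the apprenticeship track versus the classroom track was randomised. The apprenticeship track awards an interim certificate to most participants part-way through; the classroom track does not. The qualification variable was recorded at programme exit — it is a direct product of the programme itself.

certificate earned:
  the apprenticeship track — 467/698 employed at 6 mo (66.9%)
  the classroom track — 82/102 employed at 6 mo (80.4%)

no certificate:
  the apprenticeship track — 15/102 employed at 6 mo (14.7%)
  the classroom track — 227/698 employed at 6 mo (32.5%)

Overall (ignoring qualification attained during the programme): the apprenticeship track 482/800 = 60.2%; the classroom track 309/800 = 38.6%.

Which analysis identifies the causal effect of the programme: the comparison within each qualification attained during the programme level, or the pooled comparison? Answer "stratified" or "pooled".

pooled

Qualification attained during the programme is recorded after the programme and is itself shifted by it — it sits on the causal path from programme to outcome. Conditioning on a mediator would strip out part of the effect we want; the pooled comparison gives the total causal effect.
Pooled: the apprenticeship track 60.2% vs the classroom track 38.6%; the apprenticeship track is higher overall.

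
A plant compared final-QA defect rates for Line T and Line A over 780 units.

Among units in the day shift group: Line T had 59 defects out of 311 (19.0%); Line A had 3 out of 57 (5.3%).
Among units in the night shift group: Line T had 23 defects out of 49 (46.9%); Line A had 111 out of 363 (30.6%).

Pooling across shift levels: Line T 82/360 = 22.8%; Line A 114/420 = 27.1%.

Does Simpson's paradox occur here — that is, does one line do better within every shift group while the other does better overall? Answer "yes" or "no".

Within each shift level (day shift 19.0% vs 5.3%; night shift 46.9% vs 30.6%), Line A has the lower rate every time. Pooled: 22.8% vs 27.1% — Line T has the lower rate overall. The two comparisons disagree.

yes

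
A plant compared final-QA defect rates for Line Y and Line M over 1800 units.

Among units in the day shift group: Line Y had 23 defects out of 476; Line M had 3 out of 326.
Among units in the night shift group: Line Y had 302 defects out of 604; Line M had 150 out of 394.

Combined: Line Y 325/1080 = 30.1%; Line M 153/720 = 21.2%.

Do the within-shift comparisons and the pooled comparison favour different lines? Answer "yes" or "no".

no

Within each shift level (day shift 4.8% vs 0.9%; night shift 50.0% vs 38.1%), Line M has the lower rate every time. Pooled: 30.1% vs 21.2% — Line M has the lower rate overall. They agree.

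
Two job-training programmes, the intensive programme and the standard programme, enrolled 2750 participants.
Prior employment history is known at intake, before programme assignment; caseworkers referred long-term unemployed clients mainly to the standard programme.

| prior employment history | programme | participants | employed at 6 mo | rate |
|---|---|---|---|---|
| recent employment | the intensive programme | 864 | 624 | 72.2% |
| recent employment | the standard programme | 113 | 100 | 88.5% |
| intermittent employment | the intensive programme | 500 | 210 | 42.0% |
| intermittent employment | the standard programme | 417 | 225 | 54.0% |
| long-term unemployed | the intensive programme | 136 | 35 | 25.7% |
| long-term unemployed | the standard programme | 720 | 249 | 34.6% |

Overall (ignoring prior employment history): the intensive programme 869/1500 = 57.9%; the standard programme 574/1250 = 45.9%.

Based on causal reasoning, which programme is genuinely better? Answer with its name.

Within every prior employment history level the standard programme has the higher rate, yet pooled the intensive programme does — Simpson's reversal.
Here prior employment history is a common cause — it drives both which programme a case falls under and the outcome. The crude comparison mixes populations; the stratum-specific rates are the causally relevant ones.
Within each level — recent employment: 72.2% vs 88.5%; intermittent employment: 42.0% vs 54.0%; long-term unemployed: 25.7% vs 34.6% — the standard programme is higher every time.

the standard programme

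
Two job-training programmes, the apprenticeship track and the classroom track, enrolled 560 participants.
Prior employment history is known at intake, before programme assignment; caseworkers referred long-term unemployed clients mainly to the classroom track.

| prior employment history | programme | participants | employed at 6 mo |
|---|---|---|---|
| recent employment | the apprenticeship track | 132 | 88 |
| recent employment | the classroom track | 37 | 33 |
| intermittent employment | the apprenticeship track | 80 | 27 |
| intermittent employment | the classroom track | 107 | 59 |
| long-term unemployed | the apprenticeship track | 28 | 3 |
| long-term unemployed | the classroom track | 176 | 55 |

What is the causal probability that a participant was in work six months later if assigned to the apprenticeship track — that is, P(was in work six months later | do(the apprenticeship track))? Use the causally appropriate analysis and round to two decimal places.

The imbalance in prior employment history arose from how participants were allocated, not from anything the programme did; and prior employment history independently affects the outcome. The pooled gap is confounded — condition on prior employment history.
Standardising the apprenticeship track to the population prior employment history mix: 0.302·88/132 + 0.334·27/80 + 0.364·3/28 = 0.353.

0.35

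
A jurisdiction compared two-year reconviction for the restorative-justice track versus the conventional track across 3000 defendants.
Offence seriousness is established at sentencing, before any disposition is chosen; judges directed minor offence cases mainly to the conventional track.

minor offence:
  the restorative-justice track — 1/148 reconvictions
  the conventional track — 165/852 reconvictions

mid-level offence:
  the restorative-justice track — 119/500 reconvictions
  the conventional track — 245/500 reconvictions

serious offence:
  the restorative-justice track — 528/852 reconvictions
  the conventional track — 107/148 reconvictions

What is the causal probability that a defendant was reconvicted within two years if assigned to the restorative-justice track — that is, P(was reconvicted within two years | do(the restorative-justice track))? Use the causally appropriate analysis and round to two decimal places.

0.29

Here offence seriousness is a common cause — it drives both which disposition a case falls under and the outcome. The crude comparison mixes populations; the stratum-specific rates are the causally relevant ones.
Standardising the restorative-justice track to the population offence seriousness mix: 0.333·1/148 + 0.333·119/500 + 0.333·528/852 = 0.288.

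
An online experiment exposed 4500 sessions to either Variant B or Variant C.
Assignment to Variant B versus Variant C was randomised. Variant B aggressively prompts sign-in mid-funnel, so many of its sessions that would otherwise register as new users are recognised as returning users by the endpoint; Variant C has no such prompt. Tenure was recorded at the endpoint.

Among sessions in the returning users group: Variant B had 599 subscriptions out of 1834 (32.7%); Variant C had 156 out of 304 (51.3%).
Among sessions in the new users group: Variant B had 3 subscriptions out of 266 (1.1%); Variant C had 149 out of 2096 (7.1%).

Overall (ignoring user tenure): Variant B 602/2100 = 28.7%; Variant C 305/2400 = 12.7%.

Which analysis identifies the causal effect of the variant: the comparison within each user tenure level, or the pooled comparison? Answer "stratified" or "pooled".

Within every user tenure level Variant C has the higher rate, yet pooled Variant B does — Simpson's reversal.
Stratifying would compare variants among sessions the variants themselves sorted into user tenure groups — a form of selection on an intermediate. The unconditioned pooled rates give the total causal effect.
Pooled: Variant B 28.7% vs Variant C 12.7%; Variant B is higher overall.

pooled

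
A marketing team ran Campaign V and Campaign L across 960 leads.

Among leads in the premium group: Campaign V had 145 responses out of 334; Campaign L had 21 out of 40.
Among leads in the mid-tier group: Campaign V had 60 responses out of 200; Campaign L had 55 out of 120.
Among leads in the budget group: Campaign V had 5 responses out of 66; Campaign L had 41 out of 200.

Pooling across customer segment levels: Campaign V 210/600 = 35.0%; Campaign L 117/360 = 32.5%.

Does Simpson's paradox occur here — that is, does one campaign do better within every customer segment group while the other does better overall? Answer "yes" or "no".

Within each customer segment level (premium 43.4% vs 52.5%; mid-tier 30.0% vs 45.8%; budget 7.6% vs 20.5%), Campaign L has the higher rate every time. Pooled: 35.0% vs 32.5% — Campaign V has the higher rate overall. The two comparisons disagree.

yes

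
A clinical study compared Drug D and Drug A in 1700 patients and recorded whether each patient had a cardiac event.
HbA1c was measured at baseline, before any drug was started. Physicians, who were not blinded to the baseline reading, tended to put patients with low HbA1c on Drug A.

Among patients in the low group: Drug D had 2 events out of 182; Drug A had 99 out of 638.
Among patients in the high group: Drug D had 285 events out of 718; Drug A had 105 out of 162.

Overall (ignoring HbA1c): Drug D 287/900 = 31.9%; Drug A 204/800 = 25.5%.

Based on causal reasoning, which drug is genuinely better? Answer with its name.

HbA1c differs across drugs for reasons unrelated to any effect of the drug itself, and it separately predicts the outcome — a classic confounder. We must compare within HbA1c levels.
Within each level — low: 1.1% vs 15.5%; high: 39.7% vs 64.8% — Drug D is lower every time.

Drug D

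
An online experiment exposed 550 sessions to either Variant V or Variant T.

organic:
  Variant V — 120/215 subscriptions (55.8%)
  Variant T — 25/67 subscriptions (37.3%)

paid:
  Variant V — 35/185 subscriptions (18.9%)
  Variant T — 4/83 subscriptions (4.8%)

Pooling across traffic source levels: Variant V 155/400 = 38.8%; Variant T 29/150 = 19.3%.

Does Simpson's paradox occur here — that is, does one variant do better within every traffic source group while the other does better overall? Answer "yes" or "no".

Within each traffic source level (organic 55.8% vs 37.3%; paid 18.9% vs 4.8%), Variant V has the higher rate every time. Pooled: 38.8% vs 19.3% — Variant V has the higher rate overall. They agree.

no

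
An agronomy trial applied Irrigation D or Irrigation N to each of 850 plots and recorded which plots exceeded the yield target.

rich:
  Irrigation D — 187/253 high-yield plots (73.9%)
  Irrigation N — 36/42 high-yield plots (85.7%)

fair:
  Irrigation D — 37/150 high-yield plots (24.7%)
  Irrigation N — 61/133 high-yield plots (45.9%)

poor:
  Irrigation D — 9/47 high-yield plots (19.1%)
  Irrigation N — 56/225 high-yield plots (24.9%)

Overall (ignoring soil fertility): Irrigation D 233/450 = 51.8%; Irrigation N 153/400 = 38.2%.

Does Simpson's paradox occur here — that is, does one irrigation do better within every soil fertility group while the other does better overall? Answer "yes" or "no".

yes

Within each soil fertility level (rich 73.9% vs 85.7%; fair 24.7% vs 45.9%; poor 19.1% vs 24.9%), Irrigation N has the higher rate every time. Pooled: 51.8% vs 38.2% — Irrigation D has the higher rate overall. The two comparisons disagree.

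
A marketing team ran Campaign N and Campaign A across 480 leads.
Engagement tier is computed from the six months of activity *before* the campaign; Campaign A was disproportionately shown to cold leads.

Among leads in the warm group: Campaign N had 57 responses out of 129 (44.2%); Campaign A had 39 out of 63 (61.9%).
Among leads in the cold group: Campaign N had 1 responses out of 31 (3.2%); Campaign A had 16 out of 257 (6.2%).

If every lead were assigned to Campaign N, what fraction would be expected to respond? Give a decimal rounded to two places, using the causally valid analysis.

Within every engagement tier level Campaign A has the higher rate, yet pooled Campaign N does — Simpson's reversal.
Since engagement tier is a pre-existing factor (not a product of the campaign) and it affects the outcome on its own, it is a confounder. The stratified rates, not the pooled rate, identify the causal effect.
Standardising Campaign N to the population engagement tier mix: 0.400·57/129 + 0.600·1/31 = 0.196.

0.20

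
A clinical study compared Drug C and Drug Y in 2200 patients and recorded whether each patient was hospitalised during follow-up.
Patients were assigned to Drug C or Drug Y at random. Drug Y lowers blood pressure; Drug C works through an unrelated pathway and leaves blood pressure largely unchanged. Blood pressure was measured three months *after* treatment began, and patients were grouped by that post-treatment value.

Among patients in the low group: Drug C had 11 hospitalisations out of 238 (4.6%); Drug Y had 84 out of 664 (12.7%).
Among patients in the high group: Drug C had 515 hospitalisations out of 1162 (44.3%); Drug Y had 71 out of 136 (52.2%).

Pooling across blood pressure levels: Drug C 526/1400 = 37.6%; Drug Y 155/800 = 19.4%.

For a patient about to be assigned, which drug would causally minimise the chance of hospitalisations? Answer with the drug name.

Within every blood pressure level Drug C has the lower rate, yet pooled Drug Y does — Simpson's reversal.
The distribution of blood pressure is itself part of what the drug does — it is an intermediate outcome. Holding it fixed would remove that part of the effect; the total effect is the pooled difference.
Pooled: Drug C 37.6% vs Drug Y 19.4%; Drug Y is lower overall.

Drug Y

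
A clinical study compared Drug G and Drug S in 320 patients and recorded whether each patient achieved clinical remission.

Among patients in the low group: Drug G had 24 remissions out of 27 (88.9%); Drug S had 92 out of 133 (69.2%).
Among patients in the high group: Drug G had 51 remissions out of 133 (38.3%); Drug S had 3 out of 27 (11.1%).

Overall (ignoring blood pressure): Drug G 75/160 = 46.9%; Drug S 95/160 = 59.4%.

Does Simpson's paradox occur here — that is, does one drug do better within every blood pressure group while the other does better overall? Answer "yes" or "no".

Within each blood pressure level (low 88.9% vs 69.2%; high 38.3% vs 11.1%), Drug G has the higher rate every time. Pooled: 46.9% vs 59.4% — Drug S has the higher rate overall. The two comparisons disagree.

yes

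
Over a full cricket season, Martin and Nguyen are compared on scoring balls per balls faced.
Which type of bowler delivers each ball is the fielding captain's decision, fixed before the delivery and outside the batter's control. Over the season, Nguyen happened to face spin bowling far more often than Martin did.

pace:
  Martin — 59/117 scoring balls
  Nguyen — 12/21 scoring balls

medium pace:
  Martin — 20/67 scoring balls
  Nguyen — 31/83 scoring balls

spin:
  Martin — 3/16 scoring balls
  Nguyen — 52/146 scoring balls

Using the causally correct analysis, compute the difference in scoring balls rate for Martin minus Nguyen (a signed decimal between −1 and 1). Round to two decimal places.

-0.11

Within every bowling type level Nguyen has the higher rate, yet pooled Martin does — Simpson's reversal.
Bowling type differs across players for reasons unrelated to any effect of the player itself, and it separately predicts the outcome — a classic confounder. We must compare within bowling type levels.
Adjusting over the population distribution of bowling type: 0.307·(0.504−0.571) + 0.333·(0.299−0.373) + 0.360·(0.188−0.356) = -0.106.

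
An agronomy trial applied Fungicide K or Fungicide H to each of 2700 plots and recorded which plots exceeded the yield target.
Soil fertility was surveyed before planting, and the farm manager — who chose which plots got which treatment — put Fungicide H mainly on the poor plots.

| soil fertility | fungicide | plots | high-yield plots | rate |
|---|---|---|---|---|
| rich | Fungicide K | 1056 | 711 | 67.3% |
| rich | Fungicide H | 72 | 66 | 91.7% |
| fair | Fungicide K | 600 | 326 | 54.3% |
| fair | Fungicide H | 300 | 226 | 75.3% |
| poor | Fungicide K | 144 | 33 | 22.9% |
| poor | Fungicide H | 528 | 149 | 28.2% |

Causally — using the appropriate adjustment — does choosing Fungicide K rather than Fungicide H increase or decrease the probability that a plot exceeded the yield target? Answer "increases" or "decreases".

decreases

Soil fertility satisfies the back-door criterion: it is not a descendant of the fungicide, and it blocks the spurious path from fungicide to outcome. Adjusting for it (i.e., using the within-soil fertility rates) gives the causal effect.
Within each level — rich: 67.3% vs 91.7%; fair: 54.3% vs 75.3%; poor: 22.9% vs 28.2% — Fungicide H is higher every time.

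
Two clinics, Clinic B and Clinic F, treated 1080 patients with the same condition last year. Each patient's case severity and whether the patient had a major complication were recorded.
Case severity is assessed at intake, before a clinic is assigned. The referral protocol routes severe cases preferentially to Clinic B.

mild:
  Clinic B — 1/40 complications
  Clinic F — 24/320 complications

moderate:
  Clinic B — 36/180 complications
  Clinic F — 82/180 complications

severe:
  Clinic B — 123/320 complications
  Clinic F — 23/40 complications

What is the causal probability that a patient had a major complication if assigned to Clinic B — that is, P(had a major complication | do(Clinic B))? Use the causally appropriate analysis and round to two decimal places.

The case severity-specific comparison favours Clinic B throughout, but the pooled figures favour Clinic F. The question is whether to condition on case severity.
Case severity is set before the clinic has any effect — it is not caused by the clinic — and it independently drives the outcome. That makes it a confounder, so the causal comparison is within case severity levels.
Standardising Clinic B to the population case severity mix: 0.333·1/40 + 0.333·36/180 + 0.333·123/320 = 0.203.

0.20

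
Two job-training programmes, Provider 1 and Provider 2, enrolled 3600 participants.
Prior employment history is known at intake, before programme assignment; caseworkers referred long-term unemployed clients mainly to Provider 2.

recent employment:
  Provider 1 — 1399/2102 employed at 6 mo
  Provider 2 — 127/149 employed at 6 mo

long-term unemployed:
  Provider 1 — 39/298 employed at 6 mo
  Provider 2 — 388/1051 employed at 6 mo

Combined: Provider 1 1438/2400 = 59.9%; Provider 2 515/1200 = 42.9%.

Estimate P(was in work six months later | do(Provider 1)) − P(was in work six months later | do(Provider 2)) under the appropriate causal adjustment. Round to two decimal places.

-0.21

The stratified and pooled comparisons disagree (Provider 2 wins within each prior employment history; Provider 1 wins overall), so the answer turns on the causal role of prior employment history.
Since prior employment history is a pre-existing factor (not a product of the programme) and it affects the outcome on its own, it is a confounder. The stratified rates, not the pooled rate, identify the causal effect.
Adjusting over the population distribution of prior employment history: 0.625·(0.666−0.852) + 0.375·(0.131−0.369) = -0.206.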